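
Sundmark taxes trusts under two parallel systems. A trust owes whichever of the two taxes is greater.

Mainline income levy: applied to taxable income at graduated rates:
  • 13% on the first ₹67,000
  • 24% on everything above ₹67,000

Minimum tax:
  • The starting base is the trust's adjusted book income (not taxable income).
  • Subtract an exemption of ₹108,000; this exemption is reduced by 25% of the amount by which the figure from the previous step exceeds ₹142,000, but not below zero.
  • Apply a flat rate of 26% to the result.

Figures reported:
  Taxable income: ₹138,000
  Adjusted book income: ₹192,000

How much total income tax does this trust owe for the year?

₹25,750

Minimum tax:
  Base (adjusted book income): ₹192,000
  Exemption: ₹108,000 − 25% × (₹192,000 − ₹142,000) = ₹108,000 − ₹12,500 = ₹95,500
  Base: ₹192,000 − ₹95,500 = ₹96,500
  ₹96,500 × 26% = ₹25,090

Mainline income levy:
  ₹67,000 × 13% = ₹8,710
  ₹71,000 × 24% = ₹17,040
  → ₹25,750

₹25,750 > ₹25,090, so the mainline income levy governs.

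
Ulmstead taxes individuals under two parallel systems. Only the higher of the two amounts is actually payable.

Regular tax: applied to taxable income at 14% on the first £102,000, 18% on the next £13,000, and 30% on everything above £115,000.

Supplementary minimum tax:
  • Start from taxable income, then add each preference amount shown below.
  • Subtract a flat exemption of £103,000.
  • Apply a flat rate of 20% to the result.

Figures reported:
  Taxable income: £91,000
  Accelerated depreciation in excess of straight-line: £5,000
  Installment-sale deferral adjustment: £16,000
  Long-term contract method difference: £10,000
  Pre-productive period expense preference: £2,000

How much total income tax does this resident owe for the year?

Regular tax:
  £91,000 × 14% = £12,740

Supplementary minimum tax:
  Adjusted income: £91,000 + £5,000 + £16,000 + £10,000 + £2,000 = £124,000
  Less exemption £103,000 → base £21,000
  £21,000 × 20% = £4,200

£12,740 > £4,200, so the regular tax governs.

£12,740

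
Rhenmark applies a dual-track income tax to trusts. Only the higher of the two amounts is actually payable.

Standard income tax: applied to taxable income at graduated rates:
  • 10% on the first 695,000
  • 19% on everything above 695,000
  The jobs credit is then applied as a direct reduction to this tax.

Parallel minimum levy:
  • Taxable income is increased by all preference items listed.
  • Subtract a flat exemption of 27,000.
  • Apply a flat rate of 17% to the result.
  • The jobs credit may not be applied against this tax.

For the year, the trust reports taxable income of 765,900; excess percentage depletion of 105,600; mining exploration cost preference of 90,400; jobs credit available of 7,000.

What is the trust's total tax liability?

158,933

Standard income tax:
  695,000 × 10% = 69,500
  70,900 × 19% = 13,471
  → 82,971
  Less jobs credit 7,000 → 75,971

Parallel minimum levy:
  Adjusted income: 765,900 + 105,600 + 90,400 = 961,900
  Less exemption 27,000 → base 934,900
  934,900 × 17% = 158,933

158,933 > 75,971, so the parallel minimum levy is the binding amount.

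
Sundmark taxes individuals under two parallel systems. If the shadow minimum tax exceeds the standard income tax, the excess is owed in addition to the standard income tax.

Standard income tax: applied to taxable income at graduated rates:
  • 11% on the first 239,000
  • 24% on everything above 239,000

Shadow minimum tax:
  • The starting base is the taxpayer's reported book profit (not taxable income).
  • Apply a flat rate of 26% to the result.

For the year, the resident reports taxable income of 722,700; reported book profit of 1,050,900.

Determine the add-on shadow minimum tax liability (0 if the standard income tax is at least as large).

Shadow minimum tax:
  Base (reported book profit): 1,050,900
  1,050,900 × 26% = 273,234

Standard income tax:
  239,000 × 11% = 26,290
  483,700 × 24% = 116,088
  → 142,378

Excess of shadow minimum tax over standard income tax: 273,234 − 142,378 = 130,856.

130,856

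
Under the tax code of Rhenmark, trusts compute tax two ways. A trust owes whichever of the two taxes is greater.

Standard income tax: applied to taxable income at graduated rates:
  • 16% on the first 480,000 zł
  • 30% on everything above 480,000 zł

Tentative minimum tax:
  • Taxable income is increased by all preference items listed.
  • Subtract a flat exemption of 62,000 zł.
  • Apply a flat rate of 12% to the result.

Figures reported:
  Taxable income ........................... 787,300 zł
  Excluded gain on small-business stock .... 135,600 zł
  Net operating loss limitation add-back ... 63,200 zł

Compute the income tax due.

168,990 zł

Tentative minimum tax:
  Adjusted income: 787,300 zł + 135,600 zł + 63,200 zł = 986,100 zł
  Less exemption 62,000 zł → base 924,100 zł
  924,100 zł × 12% = 110,892 zł

Standard income tax:
  480,000 zł × 16% = 76,800 zł
  307,300 zł × 30% = 92,190 zł
  → 168,990 zł

168,990 zł > 110,892 zł, so the standard income tax governs.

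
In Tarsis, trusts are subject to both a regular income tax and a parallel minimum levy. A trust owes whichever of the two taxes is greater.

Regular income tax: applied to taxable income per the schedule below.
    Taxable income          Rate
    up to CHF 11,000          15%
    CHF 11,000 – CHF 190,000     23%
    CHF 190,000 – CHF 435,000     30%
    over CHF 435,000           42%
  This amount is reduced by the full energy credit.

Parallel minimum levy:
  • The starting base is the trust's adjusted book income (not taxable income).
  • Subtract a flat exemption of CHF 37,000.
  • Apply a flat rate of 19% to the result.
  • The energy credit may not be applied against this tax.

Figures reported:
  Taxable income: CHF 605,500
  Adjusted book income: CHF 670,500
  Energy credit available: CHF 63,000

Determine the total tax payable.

CHF 124,930

Parallel minimum levy:
  Base (adjusted book income): CHF 670,500
  Less exemption CHF 37,000 → base CHF 633,500
  CHF 633,500 × 19% = CHF 120,365

Regular income tax:
  CHF 11,000 × 15% = CHF 1,650
  CHF 179,000 × 23% = CHF 41,170
  CHF 245,000 × 30% = CHF 73,500
  CHF 170,500 × 42% = CHF 71,610
  → CHF 187,930
  Less energy credit CHF 63,000 → CHF 124,930

CHF 124,930 > CHF 120,365, so the regular income tax governs.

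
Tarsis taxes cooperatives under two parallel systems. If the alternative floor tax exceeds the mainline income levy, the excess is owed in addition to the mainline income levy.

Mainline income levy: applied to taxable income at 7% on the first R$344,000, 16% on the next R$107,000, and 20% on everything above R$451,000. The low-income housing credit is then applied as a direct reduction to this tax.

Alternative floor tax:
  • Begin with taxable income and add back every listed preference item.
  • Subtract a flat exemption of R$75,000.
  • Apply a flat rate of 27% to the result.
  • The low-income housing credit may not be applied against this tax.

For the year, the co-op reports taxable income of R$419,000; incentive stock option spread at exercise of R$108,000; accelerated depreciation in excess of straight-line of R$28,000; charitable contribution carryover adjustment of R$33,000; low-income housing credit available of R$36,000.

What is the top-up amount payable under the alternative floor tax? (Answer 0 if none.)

Alternative floor tax:
  Adjusted income: R$419,000 + R$108,000 + R$28,000 + R$33,000 = R$588,000
  Less exemption R$75,000 → base R$513,000
  R$513,000 × 27% = R$138,510

Mainline income levy:
  R$344,000 × 7% = R$24,080
  R$75,000 × 16% = R$12,000
  → R$36,080
  Less low-income housing credit R$36,000 → R$80

Excess of alternative floor tax over mainline income levy: R$138,510 − R$80 = R$138,430.

R$138,430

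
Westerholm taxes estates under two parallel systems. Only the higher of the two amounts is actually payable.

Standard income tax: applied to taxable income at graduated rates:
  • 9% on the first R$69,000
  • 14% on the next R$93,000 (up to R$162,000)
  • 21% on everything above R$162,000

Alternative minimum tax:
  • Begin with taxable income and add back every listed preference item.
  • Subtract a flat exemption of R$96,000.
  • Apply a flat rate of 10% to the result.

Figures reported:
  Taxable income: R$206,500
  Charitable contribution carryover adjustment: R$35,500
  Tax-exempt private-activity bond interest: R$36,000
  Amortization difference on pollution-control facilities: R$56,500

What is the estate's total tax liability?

Alternative minimum tax:
  Adjusted income: R$206,500 + R$35,500 + R$36,000 + R$56,500 = R$334,500
  Less exemption R$96,000 → base R$238,500
  R$238,500 × 10% = R$23,850

Standard income tax:
  R$69,000 × 9% = R$6,210
  R$93,000 × 14% = R$13,020
  R$44,500 × 21% = R$9,345
  → R$28,575

R$28,575 > R$23,850, so the standard income tax governs.

R$28,575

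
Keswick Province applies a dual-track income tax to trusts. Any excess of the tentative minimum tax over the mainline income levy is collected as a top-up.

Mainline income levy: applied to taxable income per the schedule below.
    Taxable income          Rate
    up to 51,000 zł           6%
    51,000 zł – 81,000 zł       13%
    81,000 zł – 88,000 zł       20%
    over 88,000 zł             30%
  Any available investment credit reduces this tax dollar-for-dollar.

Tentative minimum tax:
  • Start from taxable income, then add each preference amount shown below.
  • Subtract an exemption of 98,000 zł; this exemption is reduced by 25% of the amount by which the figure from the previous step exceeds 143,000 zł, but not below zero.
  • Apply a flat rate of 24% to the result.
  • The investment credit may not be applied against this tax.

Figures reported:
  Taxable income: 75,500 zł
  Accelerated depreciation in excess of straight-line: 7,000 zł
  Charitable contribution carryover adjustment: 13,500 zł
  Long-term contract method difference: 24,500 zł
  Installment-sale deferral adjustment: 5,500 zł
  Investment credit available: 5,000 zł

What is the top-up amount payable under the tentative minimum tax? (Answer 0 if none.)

Mainline income levy:
  51,000 zł × 6% = 3,060 zł
  24,500 zł × 13% = 3,185 zł
  → 6,245 zł
  Less investment credit 5,000 zł → 1,245 zł

Tentative minimum tax:
  Adjusted income: 75,500 zł + 7,000 zł + 13,500 zł + 24,500 zł + 5,500 zł = 126,000 zł
  Exemption: 126,000 zł ≤ 143,000 zł, so full 98,000 zł applies
  Base: 126,000 zł − 98,000 zł = 28,000 zł
  28,000 zł × 24% = 6,720 zł

Excess of tentative minimum tax over mainline income levy: 6,720 zł − 1,245 zł = 5,475 zł.

5,475 zł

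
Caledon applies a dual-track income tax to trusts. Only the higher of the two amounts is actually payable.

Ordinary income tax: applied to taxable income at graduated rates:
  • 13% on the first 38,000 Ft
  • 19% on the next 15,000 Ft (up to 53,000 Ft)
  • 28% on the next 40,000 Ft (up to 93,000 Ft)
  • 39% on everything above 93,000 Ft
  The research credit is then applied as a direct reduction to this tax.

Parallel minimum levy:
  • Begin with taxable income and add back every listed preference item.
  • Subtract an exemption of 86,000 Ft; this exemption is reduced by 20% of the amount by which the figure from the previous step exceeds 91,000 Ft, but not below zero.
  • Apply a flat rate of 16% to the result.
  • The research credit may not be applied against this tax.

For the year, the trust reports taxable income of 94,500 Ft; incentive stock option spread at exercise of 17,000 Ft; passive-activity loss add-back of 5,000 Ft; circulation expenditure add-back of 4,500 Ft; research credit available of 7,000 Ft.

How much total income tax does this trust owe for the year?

Parallel minimum levy:
  Adjusted income: 94,500 Ft + 17,000 Ft + 5,000 Ft + 4,500 Ft = 121,000 Ft
  Exemption: 86,000 Ft − 20% × (121,000 Ft − 91,000 Ft) = 86,000 Ft − 6,000 Ft = 80,000 Ft
  Base: 121,000 Ft − 80,000 Ft = 41,000 Ft
  41,000 Ft × 16% = 6,560 Ft

Ordinary income tax:
  38,000 Ft × 13% = 4,940 Ft
  15,000 Ft × 19% = 2,850 Ft
  40,000 Ft × 28% = 11,200 Ft
  1,500 Ft × 39% = 585 Ft
  → 19,575 Ft
  Less research credit 7,000 Ft → 12,575 Ft

12,575 Ft > 6,560 Ft, so the ordinary income tax governs.

12,575 Ft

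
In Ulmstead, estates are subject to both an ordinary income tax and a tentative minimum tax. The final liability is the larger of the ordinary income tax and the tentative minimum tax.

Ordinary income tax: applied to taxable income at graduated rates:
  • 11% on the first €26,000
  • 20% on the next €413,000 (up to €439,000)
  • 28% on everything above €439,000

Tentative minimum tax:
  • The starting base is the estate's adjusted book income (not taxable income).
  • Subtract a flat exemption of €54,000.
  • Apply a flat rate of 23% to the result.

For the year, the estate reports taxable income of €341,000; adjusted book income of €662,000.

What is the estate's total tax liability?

Tentative minimum tax:
  Base (adjusted book income): €662,000
  Less exemption €54,000 → base €608,000
  €608,000 × 23% = €139,840

Ordinary income tax:
  €26,000 × 11% = €2,860
  €315,000 × 20% = €63,000
  → €65,860

€139,840 > €65,860, so the tentative minimum tax is the binding amount.

€139,840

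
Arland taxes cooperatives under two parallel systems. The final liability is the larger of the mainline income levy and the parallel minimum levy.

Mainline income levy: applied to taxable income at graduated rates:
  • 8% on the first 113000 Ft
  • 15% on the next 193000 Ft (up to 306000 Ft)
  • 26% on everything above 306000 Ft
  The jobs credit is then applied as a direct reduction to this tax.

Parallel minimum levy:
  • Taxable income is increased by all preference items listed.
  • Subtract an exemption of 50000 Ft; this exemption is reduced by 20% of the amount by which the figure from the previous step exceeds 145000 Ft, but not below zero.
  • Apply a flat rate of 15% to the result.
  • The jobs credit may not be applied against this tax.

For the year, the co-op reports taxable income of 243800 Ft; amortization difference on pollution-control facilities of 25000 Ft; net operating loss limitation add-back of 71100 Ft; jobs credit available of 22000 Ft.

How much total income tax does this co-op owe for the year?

Mainline income levy:
  113000 Ft × 8% = 9040 Ft
  130800 Ft × 15% = 19620 Ft
  → 28660 Ft
  Less jobs credit 22000 Ft → 6660 Ft

Parallel minimum levy:
  Adjusted income: 243800 Ft + 25000 Ft + 71100 Ft = 339900 Ft
  Exemption: 50000 Ft − 20% × (339900 Ft − 145000 Ft) = 50000 Ft − 38980 Ft = 11020 Ft
  Base: 339900 Ft − 11020 Ft = 328880 Ft
  328880 Ft × 15% = 49332 Ft

49332 Ft > 6660 Ft, so the parallel minimum levy is the binding amount.

49332 Ft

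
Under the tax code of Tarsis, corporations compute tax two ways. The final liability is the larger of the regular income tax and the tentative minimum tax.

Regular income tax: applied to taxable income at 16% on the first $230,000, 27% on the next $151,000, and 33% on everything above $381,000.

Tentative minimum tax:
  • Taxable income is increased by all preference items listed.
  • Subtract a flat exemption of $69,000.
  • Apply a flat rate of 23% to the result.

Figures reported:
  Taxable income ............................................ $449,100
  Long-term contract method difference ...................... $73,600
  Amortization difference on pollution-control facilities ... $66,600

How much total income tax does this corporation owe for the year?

$119,669

Regular income tax:
  $230,000 × 16% = $36,800
  $151,000 × 27% = $40,770
  $68,100 × 33% = $22,473
  → $100,043

Tentative minimum tax:
  Adjusted income: $449,100 + $73,600 + $66,600 = $589,300
  Less exemption $69,000 → base $520,300
  $520,300 × 23% = $119,669

$119,669 > $100,043, so the tentative minimum tax is the binding amount.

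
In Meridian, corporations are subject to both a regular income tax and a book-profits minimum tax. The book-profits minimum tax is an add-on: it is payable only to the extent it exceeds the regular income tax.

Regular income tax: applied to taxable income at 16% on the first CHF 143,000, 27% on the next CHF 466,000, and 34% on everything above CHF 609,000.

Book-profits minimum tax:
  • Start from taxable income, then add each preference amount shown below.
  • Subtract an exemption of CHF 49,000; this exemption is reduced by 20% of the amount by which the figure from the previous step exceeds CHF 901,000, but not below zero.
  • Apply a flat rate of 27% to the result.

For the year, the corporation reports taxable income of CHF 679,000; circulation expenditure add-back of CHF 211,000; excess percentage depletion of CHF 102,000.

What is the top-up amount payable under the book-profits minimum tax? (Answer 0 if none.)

CHF 87,024

Regular income tax:
  CHF 143,000 × 16% = CHF 22,880
  CHF 466,000 × 27% = CHF 125,820
  CHF 70,000 × 34% = CHF 23,800
  → CHF 172,500

Book-profits minimum tax:
  Adjusted income: CHF 679,000 + CHF 211,000 + CHF 102,000 = CHF 992,000
  Exemption: CHF 49,000 − 20% × (CHF 992,000 − CHF 901,000) = CHF 49,000 − CHF 18,200 = CHF 30,800
  Base: CHF 992,000 − CHF 30,800 = CHF 961,200
  CHF 961,200 × 27% = CHF 259,524

Excess of book-profits minimum tax over regular income tax: CHF 259,524 − CHF 172,500 = CHF 87,024.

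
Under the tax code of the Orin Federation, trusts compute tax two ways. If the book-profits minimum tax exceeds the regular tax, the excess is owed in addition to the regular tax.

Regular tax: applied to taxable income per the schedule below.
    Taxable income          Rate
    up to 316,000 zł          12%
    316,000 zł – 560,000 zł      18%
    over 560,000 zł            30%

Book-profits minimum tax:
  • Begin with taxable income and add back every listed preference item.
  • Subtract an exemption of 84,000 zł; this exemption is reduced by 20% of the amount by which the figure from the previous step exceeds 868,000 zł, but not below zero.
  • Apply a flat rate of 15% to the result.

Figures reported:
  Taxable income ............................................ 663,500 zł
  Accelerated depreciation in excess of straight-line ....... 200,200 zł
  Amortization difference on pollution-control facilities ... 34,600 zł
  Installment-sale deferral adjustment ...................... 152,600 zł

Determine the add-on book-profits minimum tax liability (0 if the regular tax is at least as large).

37,632 zł

Regular tax:
  316,000 zł × 12% = 37,920 zł
  244,000 zł × 18% = 43,920 zł
  103,500 zł × 30% = 31,050 zł
  → 112,890 zł

Book-profits minimum tax:
  Adjusted income: 663,500 zł + 200,200 zł + 34,600 zł + 152,600 zł = 1,050,900 zł
  Exemption: 84,000 zł − 20% × (1,050,900 zł − 868,000 zł) = 84,000 zł − 36,580 zł = 47,420 zł
  Base: 1,050,900 zł − 47,420 zł = 1,003,480 zł
  1,003,480 zł × 15% = 150,522 zł

Excess of book-profits minimum tax over regular tax: 150,522 zł − 112,890 zł = 37,632 zł.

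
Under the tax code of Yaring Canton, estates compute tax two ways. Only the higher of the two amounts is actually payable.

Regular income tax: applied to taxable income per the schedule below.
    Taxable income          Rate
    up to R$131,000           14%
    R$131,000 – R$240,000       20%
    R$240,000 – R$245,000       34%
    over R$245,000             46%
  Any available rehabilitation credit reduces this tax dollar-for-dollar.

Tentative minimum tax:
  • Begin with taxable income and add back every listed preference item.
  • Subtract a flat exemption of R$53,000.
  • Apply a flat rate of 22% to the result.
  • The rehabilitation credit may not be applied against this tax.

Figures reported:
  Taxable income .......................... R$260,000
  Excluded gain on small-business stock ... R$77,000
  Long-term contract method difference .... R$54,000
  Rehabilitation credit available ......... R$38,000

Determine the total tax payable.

R$74,360

Regular income tax:
  R$131,000 × 14% = R$18,340
  R$109,000 × 20% = R$21,800
  R$5,000 × 34% = R$1,700
  R$15,000 × 46% = R$6,900
  → R$48,740
  Less rehabilitation credit R$38,000 → R$10,740

Tentative minimum tax:
  Adjusted income: R$260,000 + R$77,000 + R$54,000 = R$391,000
  Less exemption R$53,000 → base R$338,000
  R$338,000 × 22% = R$74,360

R$74,360 > R$10,740, so the tentative minimum tax is the binding amount.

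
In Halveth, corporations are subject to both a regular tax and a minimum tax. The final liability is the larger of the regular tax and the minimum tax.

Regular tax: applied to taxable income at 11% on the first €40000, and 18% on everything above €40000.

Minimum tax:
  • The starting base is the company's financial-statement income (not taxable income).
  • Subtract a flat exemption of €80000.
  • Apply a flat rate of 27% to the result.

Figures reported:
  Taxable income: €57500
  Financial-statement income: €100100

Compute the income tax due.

€7550

Minimum tax:
  Base (financial-statement income): €100100
  Less exemption €80000 → base €20100
  €20100 × 27% = €5427

Regular tax:
  €40000 × 11% = €4400
  €17500 × 18% = €3150
  → €7550

€7550 > €5427, so the regular tax governs.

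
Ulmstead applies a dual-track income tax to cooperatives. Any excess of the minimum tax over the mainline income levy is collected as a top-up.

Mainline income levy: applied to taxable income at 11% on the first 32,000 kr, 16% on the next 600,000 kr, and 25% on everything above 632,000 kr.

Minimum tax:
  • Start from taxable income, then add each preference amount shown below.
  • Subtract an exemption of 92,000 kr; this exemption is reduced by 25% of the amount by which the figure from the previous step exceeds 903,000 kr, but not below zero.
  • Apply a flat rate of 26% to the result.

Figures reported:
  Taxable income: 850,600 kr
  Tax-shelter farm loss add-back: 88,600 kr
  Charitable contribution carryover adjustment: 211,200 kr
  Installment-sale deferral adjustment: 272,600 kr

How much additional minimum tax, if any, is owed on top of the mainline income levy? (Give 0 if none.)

Minimum tax:
  Adjusted income: 850,600 kr + 88,600 kr + 211,200 kr + 272,600 kr = 1,423,000 kr
  Exemption: 25% × (1,423,000 kr − 903,000 kr) = 130,000 kr ≥ 92,000 kr, so the exemption is fully phased out
  Base: 1,423,000 kr − 0 kr = 1,423,000 kr
  1,423,000 kr × 26% = 369,980 kr

Mainline income levy:
  32,000 kr × 11% = 3,520 kr
  600,000 kr × 16% = 96,000 kr
  218,600 kr × 25% = 54,650 kr
  → 154,170 kr

Excess of minimum tax over mainline income levy: 369,980 kr − 154,170 kr = 215,810 kr.

215,810 kr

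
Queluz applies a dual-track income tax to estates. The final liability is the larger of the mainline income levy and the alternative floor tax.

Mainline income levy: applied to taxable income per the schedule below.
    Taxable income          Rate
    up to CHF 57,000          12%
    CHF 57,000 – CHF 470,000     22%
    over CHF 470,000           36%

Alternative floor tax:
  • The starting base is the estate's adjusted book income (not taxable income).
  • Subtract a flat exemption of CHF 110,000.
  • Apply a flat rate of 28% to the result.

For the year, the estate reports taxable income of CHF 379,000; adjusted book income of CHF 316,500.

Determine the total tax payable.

CHF 77,680

Mainline income levy:
  CHF 57,000 × 12% = CHF 6,840
  CHF 322,000 × 22% = CHF 70,840
  → CHF 77,680

Alternative floor tax:
  Base (adjusted book income): CHF 316,500
  Less exemption CHF 110,000 → base CHF 206,500
  CHF 206,500 × 28% = CHF 57,820

CHF 77,680 > CHF 57,820, so the mainline income levy governs.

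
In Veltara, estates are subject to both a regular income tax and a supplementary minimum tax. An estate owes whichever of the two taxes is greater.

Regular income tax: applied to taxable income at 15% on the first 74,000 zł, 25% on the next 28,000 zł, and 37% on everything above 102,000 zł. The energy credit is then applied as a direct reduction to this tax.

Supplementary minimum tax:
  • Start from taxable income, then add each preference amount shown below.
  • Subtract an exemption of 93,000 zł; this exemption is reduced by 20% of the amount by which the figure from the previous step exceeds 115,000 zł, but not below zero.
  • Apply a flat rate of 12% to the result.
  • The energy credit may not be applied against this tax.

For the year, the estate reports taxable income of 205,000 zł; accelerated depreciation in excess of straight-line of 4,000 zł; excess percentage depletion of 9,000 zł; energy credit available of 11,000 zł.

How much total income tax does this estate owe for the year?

45,210 zł

Supplementary minimum tax:
  Adjusted income: 205,000 zł + 4,000 zł + 9,000 zł = 218,000 zł
  Exemption: 93,000 zł − 20% × (218,000 zł − 115,000 zł) = 93,000 zł − 20,600 zł = 72,400 zł
  Base: 218,000 zł − 72,400 zł = 145,600 zł
  145,600 zł × 12% = 17,472 zł

Regular income tax:
  74,000 zł × 15% = 11,100 zł
  28,000 zł × 25% = 7,000 zł
  103,000 zł × 37% = 38,110 zł
  → 56,210 zł
  Less energy credit 11,000 zł → 45,210 zł

45,210 zł > 17,472 zł, so the regular income tax governs.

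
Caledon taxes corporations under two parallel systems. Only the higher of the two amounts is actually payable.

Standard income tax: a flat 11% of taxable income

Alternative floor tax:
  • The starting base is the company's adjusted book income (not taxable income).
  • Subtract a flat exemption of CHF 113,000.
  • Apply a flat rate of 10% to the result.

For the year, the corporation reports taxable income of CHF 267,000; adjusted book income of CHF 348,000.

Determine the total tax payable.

CHF 29,370

Standard income tax:
  CHF 267,000 × 11% = CHF 29,370

Alternative floor tax:
  Base (adjusted book income): CHF 348,000
  Less exemption CHF 113,000 → base CHF 235,000
  CHF 235,000 × 10% = CHF 23,500

CHF 29,370 > CHF 23,500, so the standard income tax governs.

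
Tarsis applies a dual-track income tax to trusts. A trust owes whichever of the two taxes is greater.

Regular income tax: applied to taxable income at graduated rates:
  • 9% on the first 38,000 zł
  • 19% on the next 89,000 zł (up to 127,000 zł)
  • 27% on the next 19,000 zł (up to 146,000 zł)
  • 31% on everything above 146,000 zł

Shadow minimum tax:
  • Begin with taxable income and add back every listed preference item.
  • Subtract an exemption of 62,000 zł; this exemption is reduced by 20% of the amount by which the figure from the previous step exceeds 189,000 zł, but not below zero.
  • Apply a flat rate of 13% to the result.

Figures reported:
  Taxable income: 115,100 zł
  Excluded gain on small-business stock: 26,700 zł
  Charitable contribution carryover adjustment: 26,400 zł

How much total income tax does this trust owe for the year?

18,069 zł

Regular income tax:
  38,000 zł × 9% = 3,420 zł
  77,100 zł × 19% = 14,649 zł
  → 18,069 zł

Shadow minimum tax:
  Adjusted income: 115,100 zł + 26,700 zł + 26,400 zł = 168,200 zł
  Exemption: 168,200 zł ≤ 189,000 zł, so full 62,000 zł applies
  Base: 168,200 zł − 62,000 zł = 106,200 zł
  106,200 zł × 13% = 13,806 zł

18,069 zł > 13,806 zł, so the regular income tax governs.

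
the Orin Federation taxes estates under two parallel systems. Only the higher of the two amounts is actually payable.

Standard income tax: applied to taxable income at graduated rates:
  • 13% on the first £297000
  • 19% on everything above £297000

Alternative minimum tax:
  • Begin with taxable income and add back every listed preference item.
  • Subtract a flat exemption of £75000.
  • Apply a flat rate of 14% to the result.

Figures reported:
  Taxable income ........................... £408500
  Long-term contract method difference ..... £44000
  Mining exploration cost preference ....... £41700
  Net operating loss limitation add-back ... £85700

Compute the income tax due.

£70686

Alternative minimum tax:
  Adjusted income: £408500 + £44000 + £41700 + £85700 = £579900
  Less exemption £75000 → base £504900
  £504900 × 14% = £70686

Standard income tax:
  £297000 × 13% = £38610
  £111500 × 19% = £21185
  → £59795

£70686 > £59795, so the alternative minimum tax is the binding amount.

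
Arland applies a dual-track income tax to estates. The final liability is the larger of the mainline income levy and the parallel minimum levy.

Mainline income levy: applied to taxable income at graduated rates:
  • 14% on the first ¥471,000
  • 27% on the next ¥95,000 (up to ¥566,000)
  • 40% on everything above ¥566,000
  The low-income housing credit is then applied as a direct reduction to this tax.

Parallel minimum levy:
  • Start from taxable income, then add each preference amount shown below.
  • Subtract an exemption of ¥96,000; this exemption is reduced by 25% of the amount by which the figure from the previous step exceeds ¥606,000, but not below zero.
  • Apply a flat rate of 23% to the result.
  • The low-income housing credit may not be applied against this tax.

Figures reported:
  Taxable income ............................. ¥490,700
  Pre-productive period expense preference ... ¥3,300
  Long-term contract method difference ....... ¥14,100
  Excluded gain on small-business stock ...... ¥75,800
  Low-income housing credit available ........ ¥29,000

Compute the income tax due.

¥112,217

Mainline income levy:
  ¥471,000 × 14% = ¥65,940
  ¥19,700 × 27% = ¥5,319
  → ¥71,259
  Less low-income housing credit ¥29,000 → ¥42,259

Parallel minimum levy:
  Adjusted income: ¥490,700 + ¥3,300 + ¥14,100 + ¥75,800 = ¥583,900
  Exemption: ¥583,900 ≤ ¥606,000, so full ¥96,000 applies
  Base: ¥583,900 − ¥96,000 = ¥487,900
  ¥487,900 × 23% = ¥112,217

¥112,217 > ¥42,259, so the parallel minimum levy is the binding amount.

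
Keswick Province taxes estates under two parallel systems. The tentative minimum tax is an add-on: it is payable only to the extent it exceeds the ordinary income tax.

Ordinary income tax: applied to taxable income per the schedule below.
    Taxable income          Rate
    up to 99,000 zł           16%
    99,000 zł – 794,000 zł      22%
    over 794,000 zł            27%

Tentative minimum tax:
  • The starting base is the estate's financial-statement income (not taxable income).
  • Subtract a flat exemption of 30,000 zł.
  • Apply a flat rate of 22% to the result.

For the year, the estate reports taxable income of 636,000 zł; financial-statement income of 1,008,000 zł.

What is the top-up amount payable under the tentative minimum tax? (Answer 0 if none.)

81,180 zł

Tentative minimum tax:
  Base (financial-statement income): 1,008,000 zł
  Less exemption 30,000 zł → base 978,000 zł
  978,000 zł × 22% = 215,160 zł

Ordinary income tax:
  99,000 zł × 16% = 15,840 zł
  537,000 zł × 22% = 118,140 zł
  → 133,980 zł

Excess of tentative minimum tax over ordinary income tax: 215,160 zł − 133,980 zł = 81,180 zł.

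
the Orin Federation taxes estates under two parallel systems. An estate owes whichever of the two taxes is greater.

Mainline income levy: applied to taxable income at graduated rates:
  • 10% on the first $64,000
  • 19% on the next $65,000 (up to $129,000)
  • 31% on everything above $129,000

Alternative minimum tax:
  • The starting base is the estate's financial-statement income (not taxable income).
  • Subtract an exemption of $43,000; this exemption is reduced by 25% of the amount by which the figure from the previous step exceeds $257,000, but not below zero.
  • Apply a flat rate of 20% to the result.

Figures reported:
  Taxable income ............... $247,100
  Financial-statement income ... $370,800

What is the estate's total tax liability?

$71,250

Mainline income levy:
  $64,000 × 10% = $6,400
  $65,000 × 19% = $12,350
  $118,100 × 31% = $36,611
  → $55,361

Alternative minimum tax:
  Base (financial-statement income): $370,800
  Exemption: $43,000 − 25% × ($370,800 − $257,000) = $43,000 − $28,450 = $14,550
  Base: $370,800 − $14,550 = $356,250
  $356,250 × 20% = $71,250

$71,250 > $55,361, so the alternative minimum tax is the binding amount.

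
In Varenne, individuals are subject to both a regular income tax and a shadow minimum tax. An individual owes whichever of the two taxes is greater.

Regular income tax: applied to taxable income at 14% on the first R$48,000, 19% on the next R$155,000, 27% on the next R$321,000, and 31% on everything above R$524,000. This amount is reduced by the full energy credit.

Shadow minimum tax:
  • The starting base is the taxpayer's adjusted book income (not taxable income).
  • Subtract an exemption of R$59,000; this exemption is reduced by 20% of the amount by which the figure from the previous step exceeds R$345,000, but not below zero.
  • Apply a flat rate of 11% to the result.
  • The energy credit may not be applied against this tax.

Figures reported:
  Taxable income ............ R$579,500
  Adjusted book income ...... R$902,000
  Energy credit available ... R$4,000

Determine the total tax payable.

R$136,045

Regular income tax:
  R$48,000 × 14% = R$6,720
  R$155,000 × 19% = R$29,450
  R$321,000 × 27% = R$86,670
  R$55,500 × 31% = R$17,205
  → R$140,045
  Less energy credit R$4,000 → R$136,045

Shadow minimum tax:
  Base (adjusted book income): R$902,000
  Exemption: 20% × (R$902,000 − R$345,000) = R$111,400 ≥ R$59,000, so the exemption is fully phased out
  Base: R$902,000 − R$0 = R$902,000
  R$902,000 × 11% = R$99,220

R$136,045 > R$99,220, so the regular income tax governs.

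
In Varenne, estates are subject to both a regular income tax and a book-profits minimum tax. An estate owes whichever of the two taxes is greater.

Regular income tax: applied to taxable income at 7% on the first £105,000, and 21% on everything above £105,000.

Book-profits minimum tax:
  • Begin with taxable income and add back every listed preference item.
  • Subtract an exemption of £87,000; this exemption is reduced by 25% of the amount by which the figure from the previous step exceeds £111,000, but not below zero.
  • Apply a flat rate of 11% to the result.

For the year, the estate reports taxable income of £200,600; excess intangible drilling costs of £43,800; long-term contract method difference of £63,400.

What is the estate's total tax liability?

£29,700

Book-profits minimum tax:
  Adjusted income: £200,600 + £43,800 + £63,400 = £307,800
  Exemption: £87,000 − 25% × (£307,800 − £111,000) = £87,000 − £49,200 = £37,800
  Base: £307,800 − £37,800 = £270,000
  £270,000 × 11% = £29,700

Regular income tax:
  £105,000 × 7% = £7,350
  £95,600 × 21% = £20,076
  → £27,426

£29,700 > £27,426, so the book-profits minimum tax is the binding amount.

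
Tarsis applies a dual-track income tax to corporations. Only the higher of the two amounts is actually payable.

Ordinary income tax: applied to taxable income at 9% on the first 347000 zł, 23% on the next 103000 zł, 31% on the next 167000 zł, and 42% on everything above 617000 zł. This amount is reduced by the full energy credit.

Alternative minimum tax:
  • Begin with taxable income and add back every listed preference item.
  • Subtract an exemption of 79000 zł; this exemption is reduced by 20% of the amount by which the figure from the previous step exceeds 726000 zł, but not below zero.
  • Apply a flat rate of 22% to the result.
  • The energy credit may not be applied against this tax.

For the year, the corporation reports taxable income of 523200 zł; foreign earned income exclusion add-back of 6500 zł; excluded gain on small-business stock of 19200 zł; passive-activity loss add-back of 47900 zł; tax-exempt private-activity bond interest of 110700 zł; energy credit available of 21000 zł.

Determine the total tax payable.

138270 zł

Alternative minimum tax:
  Adjusted income: 523200 zł + 6500 zł + 19200 zł + 47900 zł + 110700 zł = 707500 zł
  Exemption: 707500 zł ≤ 726000 zł, so full 79000 zł applies
  Base: 707500 zł − 79000 zł = 628500 zł
  628500 zł × 22% = 138270 zł

Ordinary income tax:
  347000 zł × 9% = 31230 zł
  103000 zł × 23% = 23690 zł
  73200 zł × 31% = 22692 zł
  → 77612 zł
  Less energy credit 21000 zł → 56612 zł

138270 zł > 56612 zł, so the alternative minimum tax is the binding amount.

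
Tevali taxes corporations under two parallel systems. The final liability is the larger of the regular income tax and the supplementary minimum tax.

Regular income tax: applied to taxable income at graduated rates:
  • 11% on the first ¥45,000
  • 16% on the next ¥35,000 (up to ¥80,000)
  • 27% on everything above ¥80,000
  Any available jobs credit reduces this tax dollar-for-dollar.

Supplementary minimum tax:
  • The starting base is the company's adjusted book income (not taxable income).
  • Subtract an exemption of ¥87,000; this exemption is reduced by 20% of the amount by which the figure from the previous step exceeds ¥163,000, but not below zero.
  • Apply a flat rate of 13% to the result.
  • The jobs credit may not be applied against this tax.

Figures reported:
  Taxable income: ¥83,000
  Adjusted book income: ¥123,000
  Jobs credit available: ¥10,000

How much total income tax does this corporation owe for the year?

¥4,680

Regular income tax:
  ¥45,000 × 11% = ¥4,950
  ¥35,000 × 16% = ¥5,600
  ¥3,000 × 27% = ¥810
  → ¥11,360
  Less jobs credit ¥10,000 → ¥1,360

Supplementary minimum tax:
  Base (adjusted book income): ¥123,000
  Exemption: ¥123,000 ≤ ¥163,000, so full ¥87,000 applies
  Base: ¥123,000 − ¥87,000 = ¥36,000
  ¥36,000 × 13% = ¥4,680

¥4,680 > ¥1,360, so the supplementary minimum tax is the binding amount.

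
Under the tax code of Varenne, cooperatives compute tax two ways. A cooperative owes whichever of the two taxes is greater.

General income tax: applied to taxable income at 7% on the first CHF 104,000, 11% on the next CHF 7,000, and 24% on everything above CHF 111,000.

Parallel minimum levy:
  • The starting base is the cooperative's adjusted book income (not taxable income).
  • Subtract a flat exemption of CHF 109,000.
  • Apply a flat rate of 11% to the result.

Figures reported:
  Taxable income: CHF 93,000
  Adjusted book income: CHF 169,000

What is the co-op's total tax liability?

CHF 6,600

General income tax:
  CHF 93,000 × 7% = CHF 6,510

Parallel minimum levy:
  Base (adjusted book income): CHF 169,000
  Less exemption CHF 109,000 → base CHF 60,000
  CHF 60,000 × 11% = CHF 6,600

CHF 6,600 > CHF 6,510, so the parallel minimum levy is the binding amount.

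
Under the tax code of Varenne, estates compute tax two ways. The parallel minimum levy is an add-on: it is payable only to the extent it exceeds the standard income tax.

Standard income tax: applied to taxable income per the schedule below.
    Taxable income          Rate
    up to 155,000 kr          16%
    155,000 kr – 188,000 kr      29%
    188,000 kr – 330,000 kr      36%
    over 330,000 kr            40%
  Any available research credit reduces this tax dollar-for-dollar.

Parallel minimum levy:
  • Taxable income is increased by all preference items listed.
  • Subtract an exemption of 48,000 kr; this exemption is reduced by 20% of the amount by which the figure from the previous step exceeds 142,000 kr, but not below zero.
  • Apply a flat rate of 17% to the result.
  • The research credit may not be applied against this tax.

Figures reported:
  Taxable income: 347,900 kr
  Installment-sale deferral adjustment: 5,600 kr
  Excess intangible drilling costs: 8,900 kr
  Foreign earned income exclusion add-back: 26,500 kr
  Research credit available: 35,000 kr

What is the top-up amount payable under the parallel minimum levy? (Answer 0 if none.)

8,463 kr

Standard income tax:
  155,000 kr × 16% = 24,800 kr
  33,000 kr × 29% = 9,570 kr
  142,000 kr × 36% = 51,120 kr
  17,900 kr × 40% = 7,160 kr
  → 92,650 kr
  Less research credit 35,000 kr → 57,650 kr

Parallel minimum levy:
  Adjusted income: 347,900 kr + 5,600 kr + 8,900 kr + 26,500 kr = 388,900 kr
  Exemption: 20% × (388,900 kr − 142,000 kr) = 49,380 kr ≥ 48,000 kr, so the exemption is fully phased out
  Base: 388,900 kr − 0 kr = 388,900 kr
  388,900 kr × 17% = 66,113 kr

Excess of parallel minimum levy over standard income tax: 66,113 kr − 57,650 kr = 8,463 kr.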